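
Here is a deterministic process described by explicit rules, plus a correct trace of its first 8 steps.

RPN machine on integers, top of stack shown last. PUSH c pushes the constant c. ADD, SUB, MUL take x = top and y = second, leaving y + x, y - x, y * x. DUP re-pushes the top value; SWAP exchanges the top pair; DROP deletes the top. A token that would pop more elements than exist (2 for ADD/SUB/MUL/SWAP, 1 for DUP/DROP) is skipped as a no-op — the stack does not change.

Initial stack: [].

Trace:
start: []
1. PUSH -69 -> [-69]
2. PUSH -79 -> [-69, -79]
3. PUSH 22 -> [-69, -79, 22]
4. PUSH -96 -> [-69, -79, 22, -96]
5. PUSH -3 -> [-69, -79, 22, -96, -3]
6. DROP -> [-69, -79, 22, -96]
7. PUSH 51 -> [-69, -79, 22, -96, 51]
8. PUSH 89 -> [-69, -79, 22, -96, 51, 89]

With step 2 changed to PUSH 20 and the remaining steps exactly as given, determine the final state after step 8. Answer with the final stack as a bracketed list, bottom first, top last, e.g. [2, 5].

(re-executing from step 2 with the substitution; state before step 2: [-69])
2. PUSH 20 -> [-69, 20]
3. PUSH 22 -> [-69, 20, 22]
4. PUSH -96 -> [-69, 20, 22, -96]
5. PUSH -3 -> [-69, 20, 22, -96, -3]
6. DROP -> [-69, 20, 22, -96]
7. PUSH 51 -> [-69, 20, 22, -96, 51]
8. PUSH 89 -> [-69, 20, 22, -96, 51, 89]

[-69, 20, 22, -96, 51, 89]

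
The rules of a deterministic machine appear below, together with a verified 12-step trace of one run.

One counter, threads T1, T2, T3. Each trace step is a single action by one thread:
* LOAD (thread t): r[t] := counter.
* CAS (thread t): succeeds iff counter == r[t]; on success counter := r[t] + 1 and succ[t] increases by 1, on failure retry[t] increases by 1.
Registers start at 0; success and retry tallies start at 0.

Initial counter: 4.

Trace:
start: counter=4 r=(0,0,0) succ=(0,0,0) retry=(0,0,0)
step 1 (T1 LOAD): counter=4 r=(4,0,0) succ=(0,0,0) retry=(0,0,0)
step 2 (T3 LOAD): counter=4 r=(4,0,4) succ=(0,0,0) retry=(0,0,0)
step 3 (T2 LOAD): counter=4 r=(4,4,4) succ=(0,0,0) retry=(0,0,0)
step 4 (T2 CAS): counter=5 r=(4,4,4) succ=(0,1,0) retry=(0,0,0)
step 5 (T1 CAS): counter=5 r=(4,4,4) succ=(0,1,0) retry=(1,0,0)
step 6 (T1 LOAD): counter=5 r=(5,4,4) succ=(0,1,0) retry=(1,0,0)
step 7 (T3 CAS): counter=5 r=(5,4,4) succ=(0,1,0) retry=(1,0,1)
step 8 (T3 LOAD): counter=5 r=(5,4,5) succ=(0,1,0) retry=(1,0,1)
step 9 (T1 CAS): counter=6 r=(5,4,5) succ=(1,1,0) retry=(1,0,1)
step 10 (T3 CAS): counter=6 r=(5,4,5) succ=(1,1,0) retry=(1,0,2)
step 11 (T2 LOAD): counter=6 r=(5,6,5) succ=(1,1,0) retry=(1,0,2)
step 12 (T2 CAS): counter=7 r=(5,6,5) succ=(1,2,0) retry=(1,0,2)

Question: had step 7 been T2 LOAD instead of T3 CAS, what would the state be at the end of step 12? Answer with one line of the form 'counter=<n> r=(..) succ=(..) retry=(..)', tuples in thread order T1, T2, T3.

counter=7 r=(5,6,5) succ=(1,2,0) retry=(1,0,1)

(re-executing from step 7 with the substitution; state before step 7: counter=5 r=(5,4,4) succ=(0,1,0) retry=(1,0,0))
step 7 (T2 LOAD): counter=5 r=(5,5,4) succ=(0,1,0) retry=(1,0,0)
step 8 (T3 LOAD): counter=5 r=(5,5,5) succ=(0,1,0) retry=(1,0,0)
step 9 (T1 CAS): counter=6 r=(5,5,5) succ=(1,1,0) retry=(1,0,0)
step 10 (T3 CAS): counter=6 r=(5,5,5) succ=(1,1,0) retry=(1,0,1)
step 11 (T2 LOAD): counter=6 r=(5,6,5) succ=(1,1,0) retry=(1,0,1)
step 12 (T2 CAS): counter=7 r=(5,6,5) succ=(1,2,0) retry=(1,0,1)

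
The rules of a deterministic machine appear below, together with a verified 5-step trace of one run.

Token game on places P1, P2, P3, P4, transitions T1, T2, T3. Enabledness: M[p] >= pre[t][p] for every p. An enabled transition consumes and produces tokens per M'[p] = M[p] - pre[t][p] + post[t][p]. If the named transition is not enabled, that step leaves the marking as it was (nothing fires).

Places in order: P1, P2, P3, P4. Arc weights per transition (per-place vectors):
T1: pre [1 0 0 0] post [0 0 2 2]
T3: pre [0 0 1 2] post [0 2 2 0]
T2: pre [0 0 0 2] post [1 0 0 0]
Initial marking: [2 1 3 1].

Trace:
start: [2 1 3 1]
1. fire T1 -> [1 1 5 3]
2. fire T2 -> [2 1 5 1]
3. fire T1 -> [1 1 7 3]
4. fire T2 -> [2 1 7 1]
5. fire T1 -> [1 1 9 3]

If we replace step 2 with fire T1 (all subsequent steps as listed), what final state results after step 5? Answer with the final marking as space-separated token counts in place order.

0 1 9 5

(re-executing from step 2 with the substitution; state before step 2: [1 1 5 3])
2. fire T1 -> [0 1 7 5]
3. fire T1 -> [0 1 7 5]
4. fire T2 -> [1 1 7 3]
5. fire T1 -> [0 1 9 5]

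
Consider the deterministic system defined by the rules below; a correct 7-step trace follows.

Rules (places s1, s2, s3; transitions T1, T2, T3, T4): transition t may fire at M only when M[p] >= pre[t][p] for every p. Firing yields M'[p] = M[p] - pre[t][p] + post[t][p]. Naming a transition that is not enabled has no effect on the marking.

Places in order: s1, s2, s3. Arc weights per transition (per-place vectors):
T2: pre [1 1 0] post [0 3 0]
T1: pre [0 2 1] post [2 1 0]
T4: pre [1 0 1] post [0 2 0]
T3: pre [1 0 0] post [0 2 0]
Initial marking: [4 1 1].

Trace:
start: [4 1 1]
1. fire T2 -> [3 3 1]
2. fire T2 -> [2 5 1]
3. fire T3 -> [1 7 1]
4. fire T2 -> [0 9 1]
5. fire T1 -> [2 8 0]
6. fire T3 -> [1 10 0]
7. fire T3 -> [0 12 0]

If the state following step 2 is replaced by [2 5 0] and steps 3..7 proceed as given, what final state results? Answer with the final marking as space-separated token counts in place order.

state after step 2 := [2 5 0]
3. fire T3 -> [1 7 0]
4. fire T2 -> [0 9 0]
5. fire T1 -> [0 9 0]
6. fire T3 -> [0 9 0]
7. fire T3 -> [0 9 0]

0 9 0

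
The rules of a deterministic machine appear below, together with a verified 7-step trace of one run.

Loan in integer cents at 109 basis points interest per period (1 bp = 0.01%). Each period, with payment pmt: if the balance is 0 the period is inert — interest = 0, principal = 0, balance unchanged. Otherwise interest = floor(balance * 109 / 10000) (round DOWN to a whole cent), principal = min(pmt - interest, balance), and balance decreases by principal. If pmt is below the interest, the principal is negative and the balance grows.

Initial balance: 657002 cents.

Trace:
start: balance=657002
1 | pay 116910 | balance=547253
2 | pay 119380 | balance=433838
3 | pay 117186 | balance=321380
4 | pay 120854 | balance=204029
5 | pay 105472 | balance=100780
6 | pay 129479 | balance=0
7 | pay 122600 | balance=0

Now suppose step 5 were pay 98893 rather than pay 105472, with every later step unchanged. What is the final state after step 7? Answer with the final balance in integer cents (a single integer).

0

(re-executing from step 5 with the substitution; state before step 5: balance=204029)
5 | pay 98893 | balance=107359
6 | pay 129479 | balance=0
7 | pay 122600 | balance=0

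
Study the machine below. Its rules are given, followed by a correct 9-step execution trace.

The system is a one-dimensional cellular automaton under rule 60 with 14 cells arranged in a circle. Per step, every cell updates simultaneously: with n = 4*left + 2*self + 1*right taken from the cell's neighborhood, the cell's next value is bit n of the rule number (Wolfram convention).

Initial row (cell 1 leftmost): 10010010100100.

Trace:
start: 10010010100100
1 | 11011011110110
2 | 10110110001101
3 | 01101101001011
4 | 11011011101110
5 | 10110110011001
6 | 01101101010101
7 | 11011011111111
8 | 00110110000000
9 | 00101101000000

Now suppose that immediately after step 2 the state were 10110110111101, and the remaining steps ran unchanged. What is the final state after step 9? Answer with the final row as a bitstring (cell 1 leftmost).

state after step 2 := 10110110111101
3 | 01101101100011
4 | 11011011010010
5 | 10110110111011
6 | 01101101100110
7 | 01011011010101
8 | 11110110111111
9 | 00001101100000

00001101100000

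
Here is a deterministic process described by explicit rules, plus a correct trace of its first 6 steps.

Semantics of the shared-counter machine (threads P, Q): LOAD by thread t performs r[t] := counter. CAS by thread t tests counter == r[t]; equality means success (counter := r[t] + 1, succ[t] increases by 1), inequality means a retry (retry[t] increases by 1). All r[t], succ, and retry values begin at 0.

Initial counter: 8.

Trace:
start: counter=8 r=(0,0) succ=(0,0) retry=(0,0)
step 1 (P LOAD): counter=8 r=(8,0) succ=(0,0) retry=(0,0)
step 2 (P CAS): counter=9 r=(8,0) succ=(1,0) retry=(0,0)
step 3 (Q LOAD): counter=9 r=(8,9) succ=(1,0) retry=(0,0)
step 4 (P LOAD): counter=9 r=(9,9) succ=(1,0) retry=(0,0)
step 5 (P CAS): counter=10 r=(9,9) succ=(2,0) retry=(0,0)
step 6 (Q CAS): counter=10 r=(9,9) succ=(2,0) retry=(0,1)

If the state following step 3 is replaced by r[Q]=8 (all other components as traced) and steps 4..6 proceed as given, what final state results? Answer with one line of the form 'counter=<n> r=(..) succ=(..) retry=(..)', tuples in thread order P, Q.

counter=10 r=(9,8) succ=(2,0) retry=(0,1)

state after step 3 := counter=9 r=(8,8) succ=(1,0) retry=(0,0)
step 4 (P LOAD): counter=9 r=(9,8) succ=(1,0) retry=(0,0)
step 5 (P CAS): counter=10 r=(9,8) succ=(2,0) retry=(0,0)
step 6 (Q CAS): counter=10 r=(9,8) succ=(2,0) retry=(0,1)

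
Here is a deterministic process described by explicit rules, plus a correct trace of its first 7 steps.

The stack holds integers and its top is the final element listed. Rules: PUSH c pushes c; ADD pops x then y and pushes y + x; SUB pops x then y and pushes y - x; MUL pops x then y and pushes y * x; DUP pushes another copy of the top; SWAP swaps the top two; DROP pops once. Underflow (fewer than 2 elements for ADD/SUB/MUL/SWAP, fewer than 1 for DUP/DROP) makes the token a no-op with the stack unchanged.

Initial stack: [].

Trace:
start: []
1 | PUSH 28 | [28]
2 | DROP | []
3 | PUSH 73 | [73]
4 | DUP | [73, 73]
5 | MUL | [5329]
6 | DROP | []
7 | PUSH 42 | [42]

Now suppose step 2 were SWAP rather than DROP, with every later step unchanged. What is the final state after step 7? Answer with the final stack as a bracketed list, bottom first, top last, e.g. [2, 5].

[28, 42]

(re-executing from step 2 with the substitution; state before step 2: [28])
2 | SWAP | [28]
3 | PUSH 73 | [28, 73]
4 | DUP | [28, 73, 73]
5 | MUL | [28, 5329]
6 | DROP | [28]
7 | PUSH 42 | [28, 42]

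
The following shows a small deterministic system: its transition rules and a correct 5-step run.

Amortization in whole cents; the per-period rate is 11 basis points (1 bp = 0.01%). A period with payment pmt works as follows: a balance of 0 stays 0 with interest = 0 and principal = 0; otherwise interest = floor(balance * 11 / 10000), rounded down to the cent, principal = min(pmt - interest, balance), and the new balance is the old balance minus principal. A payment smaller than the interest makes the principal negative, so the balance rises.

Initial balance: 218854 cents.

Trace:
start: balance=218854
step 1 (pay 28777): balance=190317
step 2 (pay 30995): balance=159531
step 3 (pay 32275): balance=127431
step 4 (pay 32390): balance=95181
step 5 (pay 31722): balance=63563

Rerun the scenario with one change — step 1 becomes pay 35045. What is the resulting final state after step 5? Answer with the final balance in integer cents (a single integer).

57267

(re-executing from step 1 with the substitution; state before step 1: balance=218854)
step 1 (pay 35045): balance=184049
step 2 (pay 30995): balance=153256
step 3 (pay 32275): balance=121149
step 4 (pay 32390): balance=88892
step 5 (pay 31722): balance=57267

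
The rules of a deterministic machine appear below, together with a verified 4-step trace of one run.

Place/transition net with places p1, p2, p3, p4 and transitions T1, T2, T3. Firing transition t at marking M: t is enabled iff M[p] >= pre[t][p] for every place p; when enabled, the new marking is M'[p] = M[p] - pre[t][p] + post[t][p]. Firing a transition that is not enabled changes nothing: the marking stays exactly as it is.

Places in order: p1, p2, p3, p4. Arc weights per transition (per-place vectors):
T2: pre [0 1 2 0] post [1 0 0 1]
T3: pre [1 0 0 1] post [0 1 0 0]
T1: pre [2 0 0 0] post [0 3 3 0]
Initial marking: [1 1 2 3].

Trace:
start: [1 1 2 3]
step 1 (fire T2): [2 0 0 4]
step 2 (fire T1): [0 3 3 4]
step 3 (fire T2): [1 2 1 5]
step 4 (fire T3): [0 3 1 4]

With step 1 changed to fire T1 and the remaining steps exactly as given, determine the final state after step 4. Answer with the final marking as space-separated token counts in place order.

1 1 0 3

(re-executing from step 1 with the substitution; state before step 1: [1 1 2 3])
step 1 (fire T1): [1 1 2 3]
step 2 (fire T1): [1 1 2 3]
step 3 (fire T2): [2 0 0 4]
step 4 (fire T3): [1 1 0 3]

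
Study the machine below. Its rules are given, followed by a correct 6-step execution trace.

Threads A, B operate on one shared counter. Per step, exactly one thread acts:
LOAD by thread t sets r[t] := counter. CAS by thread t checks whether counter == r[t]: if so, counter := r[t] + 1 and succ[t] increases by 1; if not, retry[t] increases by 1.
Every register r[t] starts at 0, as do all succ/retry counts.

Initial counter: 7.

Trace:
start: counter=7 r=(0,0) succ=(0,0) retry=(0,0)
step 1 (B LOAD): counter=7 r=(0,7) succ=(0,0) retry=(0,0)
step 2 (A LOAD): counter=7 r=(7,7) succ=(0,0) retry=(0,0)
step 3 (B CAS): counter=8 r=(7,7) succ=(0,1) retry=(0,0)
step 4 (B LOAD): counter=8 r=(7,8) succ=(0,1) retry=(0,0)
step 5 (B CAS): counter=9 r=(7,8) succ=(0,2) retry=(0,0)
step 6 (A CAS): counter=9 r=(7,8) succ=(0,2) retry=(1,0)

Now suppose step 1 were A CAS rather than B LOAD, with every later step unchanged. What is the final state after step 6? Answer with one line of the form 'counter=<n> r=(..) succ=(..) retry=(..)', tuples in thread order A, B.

(re-executing from step 1 with the substitution; state before step 1: counter=7 r=(0,0) succ=(0,0) retry=(0,0))
step 1 (A CAS): counter=7 r=(0,0) succ=(0,0) retry=(1,0)
step 2 (A LOAD): counter=7 r=(7,0) succ=(0,0) retry=(1,0)
step 3 (B CAS): counter=7 r=(7,0) succ=(0,0) retry=(1,1)
step 4 (B LOAD): counter=7 r=(7,7) succ=(0,0) retry=(1,1)
step 5 (B CAS): counter=8 r=(7,7) succ=(0,1) retry=(1,1)
step 6 (A CAS): counter=8 r=(7,7) succ=(0,1) retry=(2,1)

counter=8 r=(7,7) succ=(0,1) retry=(2,1)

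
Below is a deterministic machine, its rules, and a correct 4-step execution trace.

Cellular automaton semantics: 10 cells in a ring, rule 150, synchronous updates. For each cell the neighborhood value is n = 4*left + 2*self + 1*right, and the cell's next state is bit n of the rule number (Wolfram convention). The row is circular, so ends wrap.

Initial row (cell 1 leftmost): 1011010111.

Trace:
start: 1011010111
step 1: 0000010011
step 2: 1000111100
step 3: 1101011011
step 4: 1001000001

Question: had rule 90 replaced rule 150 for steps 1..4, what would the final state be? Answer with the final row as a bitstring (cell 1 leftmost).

(re-executing steps 1..4 under rule 90; state before step 1: 1011010111)
step 1: 1011000100
step 2: 0011101011
step 3: 1110100011
step 4: 0010010110

0010010110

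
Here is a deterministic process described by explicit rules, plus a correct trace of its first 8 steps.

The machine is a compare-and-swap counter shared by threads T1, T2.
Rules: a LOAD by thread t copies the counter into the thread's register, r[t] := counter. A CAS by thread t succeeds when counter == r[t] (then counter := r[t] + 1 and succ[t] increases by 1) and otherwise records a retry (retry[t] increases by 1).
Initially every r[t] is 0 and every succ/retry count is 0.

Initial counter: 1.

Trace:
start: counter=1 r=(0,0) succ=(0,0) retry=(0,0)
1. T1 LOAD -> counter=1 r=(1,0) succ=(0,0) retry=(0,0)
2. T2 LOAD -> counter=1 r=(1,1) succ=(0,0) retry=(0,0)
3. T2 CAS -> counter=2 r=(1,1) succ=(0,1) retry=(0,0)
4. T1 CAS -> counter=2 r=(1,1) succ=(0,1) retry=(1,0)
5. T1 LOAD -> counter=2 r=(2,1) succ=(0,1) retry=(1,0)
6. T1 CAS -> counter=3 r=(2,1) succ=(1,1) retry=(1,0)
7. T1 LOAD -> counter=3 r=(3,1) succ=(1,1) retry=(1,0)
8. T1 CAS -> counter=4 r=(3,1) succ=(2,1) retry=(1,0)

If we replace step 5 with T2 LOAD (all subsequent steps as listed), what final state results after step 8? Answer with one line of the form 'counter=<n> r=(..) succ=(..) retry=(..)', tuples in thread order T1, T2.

(re-executing from step 5 with the substitution; state before step 5: counter=2 r=(1,1) succ=(0,1) retry=(1,0))
5. T2 LOAD -> counter=2 r=(1,2) succ=(0,1) retry=(1,0)
6. T1 CAS -> counter=2 r=(1,2) succ=(0,1) retry=(2,0)
7. T1 LOAD -> counter=2 r=(2,2) succ=(0,1) retry=(2,0)
8. T1 CAS -> counter=3 r=(2,2) succ=(1,1) retry=(2,0)

counter=3 r=(2,2) succ=(1,1) retry=(2,0)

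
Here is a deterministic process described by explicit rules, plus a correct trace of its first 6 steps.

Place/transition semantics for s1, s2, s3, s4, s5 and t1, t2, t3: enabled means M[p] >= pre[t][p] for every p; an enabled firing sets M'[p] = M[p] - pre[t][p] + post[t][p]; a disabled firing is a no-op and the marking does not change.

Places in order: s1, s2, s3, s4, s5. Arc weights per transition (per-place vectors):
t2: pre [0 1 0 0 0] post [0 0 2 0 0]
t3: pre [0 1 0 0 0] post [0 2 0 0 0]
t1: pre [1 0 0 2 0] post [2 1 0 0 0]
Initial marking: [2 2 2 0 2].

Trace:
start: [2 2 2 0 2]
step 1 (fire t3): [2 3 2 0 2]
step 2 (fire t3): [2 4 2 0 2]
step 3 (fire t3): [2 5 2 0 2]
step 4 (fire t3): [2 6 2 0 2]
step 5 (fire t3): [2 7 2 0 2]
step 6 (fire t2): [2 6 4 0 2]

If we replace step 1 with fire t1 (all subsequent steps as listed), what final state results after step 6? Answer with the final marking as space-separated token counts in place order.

(re-executing from step 1 with the substitution; state before step 1: [2 2 2 0 2])
step 1 (fire t1): [2 2 2 0 2]
step 2 (fire t3): [2 3 2 0 2]
step 3 (fire t3): [2 4 2 0 2]
step 4 (fire t3): [2 5 2 0 2]
step 5 (fire t3): [2 6 2 0 2]
step 6 (fire t2): [2 5 4 0 2]

2 5 4 0 2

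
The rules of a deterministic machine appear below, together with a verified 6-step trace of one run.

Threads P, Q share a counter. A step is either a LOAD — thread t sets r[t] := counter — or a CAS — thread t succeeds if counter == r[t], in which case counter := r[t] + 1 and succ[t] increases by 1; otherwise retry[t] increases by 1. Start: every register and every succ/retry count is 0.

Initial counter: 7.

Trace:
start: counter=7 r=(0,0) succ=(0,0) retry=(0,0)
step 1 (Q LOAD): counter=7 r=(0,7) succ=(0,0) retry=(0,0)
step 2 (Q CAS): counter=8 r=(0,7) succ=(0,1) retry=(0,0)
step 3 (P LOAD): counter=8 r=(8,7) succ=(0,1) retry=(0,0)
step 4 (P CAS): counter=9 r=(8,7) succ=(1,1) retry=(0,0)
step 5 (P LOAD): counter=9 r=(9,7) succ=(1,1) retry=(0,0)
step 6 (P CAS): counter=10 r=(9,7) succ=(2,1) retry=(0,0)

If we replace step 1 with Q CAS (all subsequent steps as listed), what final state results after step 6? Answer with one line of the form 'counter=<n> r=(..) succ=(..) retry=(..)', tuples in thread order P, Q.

(re-executing from step 1 with the substitution; state before step 1: counter=7 r=(0,0) succ=(0,0) retry=(0,0))
step 1 (Q CAS): counter=7 r=(0,0) succ=(0,0) retry=(0,1)
step 2 (Q CAS): counter=7 r=(0,0) succ=(0,0) retry=(0,2)
step 3 (P LOAD): counter=7 r=(7,0) succ=(0,0) retry=(0,2)
step 4 (P CAS): counter=8 r=(7,0) succ=(1,0) retry=(0,2)
step 5 (P LOAD): counter=8 r=(8,0) succ=(1,0) retry=(0,2)
step 6 (P CAS): counter=9 r=(8,0) succ=(2,0) retry=(0,2)

counter=9 r=(8,0) succ=(2,0) retry=(0,2)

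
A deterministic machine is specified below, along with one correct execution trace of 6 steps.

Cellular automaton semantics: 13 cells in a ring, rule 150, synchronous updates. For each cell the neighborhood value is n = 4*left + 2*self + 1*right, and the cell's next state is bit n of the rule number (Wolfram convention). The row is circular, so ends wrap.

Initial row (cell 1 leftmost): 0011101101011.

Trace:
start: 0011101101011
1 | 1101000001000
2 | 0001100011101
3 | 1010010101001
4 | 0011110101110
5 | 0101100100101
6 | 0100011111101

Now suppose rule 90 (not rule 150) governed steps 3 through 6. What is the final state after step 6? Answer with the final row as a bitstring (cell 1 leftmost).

(re-executing steps 3..6 under rule 90; state before step 3: 0001100011101)
3 | 1011110110100
4 | 0010010110011
5 | 1101100111111
6 | 0101111100000

0101111100000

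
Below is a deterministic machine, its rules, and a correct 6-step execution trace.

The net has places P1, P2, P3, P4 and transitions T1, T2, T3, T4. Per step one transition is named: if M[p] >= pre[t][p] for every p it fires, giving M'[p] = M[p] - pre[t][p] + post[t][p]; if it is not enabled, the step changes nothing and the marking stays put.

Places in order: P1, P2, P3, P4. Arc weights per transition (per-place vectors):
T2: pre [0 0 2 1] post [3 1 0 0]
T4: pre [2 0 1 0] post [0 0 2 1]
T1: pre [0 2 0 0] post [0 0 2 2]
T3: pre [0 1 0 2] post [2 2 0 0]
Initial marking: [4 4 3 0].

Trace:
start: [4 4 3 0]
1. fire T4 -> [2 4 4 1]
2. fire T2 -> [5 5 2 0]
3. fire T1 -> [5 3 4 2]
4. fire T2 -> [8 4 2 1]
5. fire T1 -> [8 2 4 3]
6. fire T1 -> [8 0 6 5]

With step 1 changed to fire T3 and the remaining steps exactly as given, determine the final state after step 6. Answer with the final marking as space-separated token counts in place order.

(re-executing from step 1 with the substitution; state before step 1: [4 4 3 0])
1. fire T3 -> [4 4 3 0]
2. fire T2 -> [4 4 3 0]
3. fire T1 -> [4 2 5 2]
4. fire T2 -> [7 3 3 1]
5. fire T1 -> [7 1 5 3]
6. fire T1 -> [7 1 5 3]

7 1 5 3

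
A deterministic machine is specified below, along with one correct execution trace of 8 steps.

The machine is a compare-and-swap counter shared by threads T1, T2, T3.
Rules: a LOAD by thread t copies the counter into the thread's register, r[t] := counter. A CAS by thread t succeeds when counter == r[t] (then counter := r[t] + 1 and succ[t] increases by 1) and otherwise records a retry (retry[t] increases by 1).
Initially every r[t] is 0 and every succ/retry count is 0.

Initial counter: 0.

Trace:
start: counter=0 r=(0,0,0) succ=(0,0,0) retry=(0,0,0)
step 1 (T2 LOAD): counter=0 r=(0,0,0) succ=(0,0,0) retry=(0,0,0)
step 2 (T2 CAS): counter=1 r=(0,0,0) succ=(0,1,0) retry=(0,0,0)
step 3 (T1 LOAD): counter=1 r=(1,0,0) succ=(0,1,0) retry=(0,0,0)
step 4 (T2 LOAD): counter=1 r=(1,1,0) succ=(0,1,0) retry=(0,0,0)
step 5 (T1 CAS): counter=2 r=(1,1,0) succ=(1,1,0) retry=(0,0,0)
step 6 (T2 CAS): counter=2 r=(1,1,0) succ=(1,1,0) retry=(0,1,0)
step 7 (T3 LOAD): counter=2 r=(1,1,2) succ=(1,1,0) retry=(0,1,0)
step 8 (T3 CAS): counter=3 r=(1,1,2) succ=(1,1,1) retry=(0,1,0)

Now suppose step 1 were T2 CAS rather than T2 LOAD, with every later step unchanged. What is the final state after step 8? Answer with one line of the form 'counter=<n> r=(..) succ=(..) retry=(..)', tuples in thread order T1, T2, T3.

(re-executing from step 1 with the substitution; state before step 1: counter=0 r=(0,0,0) succ=(0,0,0) retry=(0,0,0))
step 1 (T2 CAS): counter=1 r=(0,0,0) succ=(0,1,0) retry=(0,0,0)
step 2 (T2 CAS): counter=1 r=(0,0,0) succ=(0,1,0) retry=(0,1,0)
step 3 (T1 LOAD): counter=1 r=(1,0,0) succ=(0,1,0) retry=(0,1,0)
step 4 (T2 LOAD): counter=1 r=(1,1,0) succ=(0,1,0) retry=(0,1,0)
step 5 (T1 CAS): counter=2 r=(1,1,0) succ=(1,1,0) retry=(0,1,0)
step 6 (T2 CAS): counter=2 r=(1,1,0) succ=(1,1,0) retry=(0,2,0)
step 7 (T3 LOAD): counter=2 r=(1,1,2) succ=(1,1,0) retry=(0,2,0)
step 8 (T3 CAS): counter=3 r=(1,1,2) succ=(1,1,1) retry=(0,2,0)

counter=3 r=(1,1,2) succ=(1,1,1) retry=(0,2,0)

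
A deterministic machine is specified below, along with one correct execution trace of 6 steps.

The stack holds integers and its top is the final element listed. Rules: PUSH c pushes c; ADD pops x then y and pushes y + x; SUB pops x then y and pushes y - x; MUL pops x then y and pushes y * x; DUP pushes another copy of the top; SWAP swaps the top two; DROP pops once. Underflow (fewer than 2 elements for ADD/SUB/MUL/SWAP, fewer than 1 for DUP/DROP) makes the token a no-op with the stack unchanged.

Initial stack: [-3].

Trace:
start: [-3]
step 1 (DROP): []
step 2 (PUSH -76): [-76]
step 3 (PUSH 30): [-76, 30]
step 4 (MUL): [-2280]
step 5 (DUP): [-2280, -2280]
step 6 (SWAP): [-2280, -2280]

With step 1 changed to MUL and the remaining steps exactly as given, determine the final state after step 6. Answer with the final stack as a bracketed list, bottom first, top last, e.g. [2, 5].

(re-executing from step 1 with the substitution; state before step 1: [-3])
step 1 (MUL): [-3]
step 2 (PUSH -76): [-3, -76]
step 3 (PUSH 30): [-3, -76, 30]
step 4 (MUL): [-3, -2280]
step 5 (DUP): [-3, -2280, -2280]
step 6 (SWAP): [-3, -2280, -2280]

[-3, -2280, -2280]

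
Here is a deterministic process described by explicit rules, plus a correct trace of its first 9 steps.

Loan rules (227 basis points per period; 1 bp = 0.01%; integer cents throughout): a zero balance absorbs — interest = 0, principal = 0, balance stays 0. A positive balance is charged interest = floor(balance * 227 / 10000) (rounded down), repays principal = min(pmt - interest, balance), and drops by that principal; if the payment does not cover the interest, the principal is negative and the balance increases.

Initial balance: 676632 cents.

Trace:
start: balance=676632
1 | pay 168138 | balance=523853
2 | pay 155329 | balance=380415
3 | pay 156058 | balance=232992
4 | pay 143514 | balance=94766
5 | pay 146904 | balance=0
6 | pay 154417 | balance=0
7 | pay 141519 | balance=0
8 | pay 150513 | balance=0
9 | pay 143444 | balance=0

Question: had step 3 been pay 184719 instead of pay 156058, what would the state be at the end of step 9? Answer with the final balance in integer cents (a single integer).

(re-executing from step 3 with the substitution; state before step 3: balance=380415)
3 | pay 184719 | balance=204331
4 | pay 143514 | balance=65455
5 | pay 146904 | balance=0
6 | pay 154417 | balance=0
7 | pay 141519 | balance=0
8 | pay 150513 | balance=0
9 | pay 143444 | balance=0

0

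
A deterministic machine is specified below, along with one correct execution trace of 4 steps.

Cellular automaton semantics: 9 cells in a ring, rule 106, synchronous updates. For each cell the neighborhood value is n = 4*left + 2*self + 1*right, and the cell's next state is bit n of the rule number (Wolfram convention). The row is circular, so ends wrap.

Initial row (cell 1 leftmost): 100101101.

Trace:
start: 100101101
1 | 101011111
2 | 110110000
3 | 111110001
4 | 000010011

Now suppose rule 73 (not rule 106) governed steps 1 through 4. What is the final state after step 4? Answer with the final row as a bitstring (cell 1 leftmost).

101101101

(re-executing steps 1..4 under rule 73; state before step 1: 100101101)
1 | 100001101
2 | 101101101
3 | 101101101
4 | 101101101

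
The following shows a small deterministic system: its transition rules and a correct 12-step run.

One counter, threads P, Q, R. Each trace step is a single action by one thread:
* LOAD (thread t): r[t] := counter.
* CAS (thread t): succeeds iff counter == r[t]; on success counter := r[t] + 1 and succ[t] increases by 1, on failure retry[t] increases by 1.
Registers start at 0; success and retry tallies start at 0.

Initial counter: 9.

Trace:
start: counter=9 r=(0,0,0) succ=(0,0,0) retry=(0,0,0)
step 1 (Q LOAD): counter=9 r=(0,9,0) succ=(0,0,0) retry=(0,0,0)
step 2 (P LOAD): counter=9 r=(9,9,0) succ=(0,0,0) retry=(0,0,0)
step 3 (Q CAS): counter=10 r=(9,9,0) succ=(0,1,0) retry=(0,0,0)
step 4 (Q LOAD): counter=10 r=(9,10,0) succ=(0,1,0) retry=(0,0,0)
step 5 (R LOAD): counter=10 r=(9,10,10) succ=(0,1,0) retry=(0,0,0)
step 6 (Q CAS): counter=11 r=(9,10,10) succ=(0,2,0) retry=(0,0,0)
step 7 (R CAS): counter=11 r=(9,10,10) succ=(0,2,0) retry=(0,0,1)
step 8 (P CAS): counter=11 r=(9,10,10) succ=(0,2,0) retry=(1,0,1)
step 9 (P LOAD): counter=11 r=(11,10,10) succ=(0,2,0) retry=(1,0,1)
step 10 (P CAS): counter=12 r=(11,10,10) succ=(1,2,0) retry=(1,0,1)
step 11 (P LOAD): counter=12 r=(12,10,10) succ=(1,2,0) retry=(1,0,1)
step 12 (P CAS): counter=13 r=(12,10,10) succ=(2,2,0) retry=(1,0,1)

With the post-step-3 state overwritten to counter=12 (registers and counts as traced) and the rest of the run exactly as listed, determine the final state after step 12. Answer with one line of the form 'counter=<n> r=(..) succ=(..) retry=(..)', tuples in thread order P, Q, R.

state after step 3 := counter=12 r=(9,9,0) succ=(0,1,0) retry=(0,0,0)
step 4 (Q LOAD): counter=12 r=(9,12,0) succ=(0,1,0) retry=(0,0,0)
step 5 (R LOAD): counter=12 r=(9,12,12) succ=(0,1,0) retry=(0,0,0)
step 6 (Q CAS): counter=13 r=(9,12,12) succ=(0,2,0) retry=(0,0,0)
step 7 (R CAS): counter=13 r=(9,12,12) succ=(0,2,0) retry=(0,0,1)
step 8 (P CAS): counter=13 r=(9,12,12) succ=(0,2,0) retry=(1,0,1)
step 9 (P LOAD): counter=13 r=(13,12,12) succ=(0,2,0) retry=(1,0,1)
step 10 (P CAS): counter=14 r=(13,12,12) succ=(1,2,0) retry=(1,0,1)
step 11 (P LOAD): counter=14 r=(14,12,12) succ=(1,2,0) retry=(1,0,1)
step 12 (P CAS): counter=15 r=(14,12,12) succ=(2,2,0) retry=(1,0,1)

counter=15 r=(14,12,12) succ=(2,2,0) retry=(1,0,1)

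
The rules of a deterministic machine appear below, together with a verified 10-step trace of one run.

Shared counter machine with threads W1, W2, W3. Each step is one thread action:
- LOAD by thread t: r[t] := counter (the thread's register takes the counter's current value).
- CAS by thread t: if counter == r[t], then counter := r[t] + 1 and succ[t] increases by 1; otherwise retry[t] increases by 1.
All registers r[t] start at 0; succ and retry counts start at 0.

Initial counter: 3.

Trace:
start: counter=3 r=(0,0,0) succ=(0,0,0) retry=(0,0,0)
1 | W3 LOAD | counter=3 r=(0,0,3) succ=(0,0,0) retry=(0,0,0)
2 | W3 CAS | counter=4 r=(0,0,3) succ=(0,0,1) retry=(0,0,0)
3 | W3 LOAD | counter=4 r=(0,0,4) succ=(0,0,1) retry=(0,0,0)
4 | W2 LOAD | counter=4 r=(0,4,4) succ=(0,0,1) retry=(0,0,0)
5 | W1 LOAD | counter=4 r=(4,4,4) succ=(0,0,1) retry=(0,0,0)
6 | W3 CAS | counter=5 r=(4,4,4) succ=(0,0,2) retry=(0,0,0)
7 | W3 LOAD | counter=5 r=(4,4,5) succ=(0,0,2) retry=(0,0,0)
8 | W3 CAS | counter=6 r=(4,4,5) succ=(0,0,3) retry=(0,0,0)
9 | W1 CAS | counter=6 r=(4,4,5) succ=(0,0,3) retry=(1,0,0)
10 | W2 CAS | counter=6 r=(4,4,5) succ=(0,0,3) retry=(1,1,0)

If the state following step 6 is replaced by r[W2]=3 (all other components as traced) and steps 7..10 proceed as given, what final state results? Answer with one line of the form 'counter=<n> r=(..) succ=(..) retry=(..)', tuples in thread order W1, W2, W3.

counter=6 r=(4,3,5) succ=(0,0,3) retry=(1,1,0)

state after step 6 := counter=5 r=(4,3,4) succ=(0,0,2) retry=(0,0,0)
7 | W3 LOAD | counter=5 r=(4,3,5) succ=(0,0,2) retry=(0,0,0)
8 | W3 CAS | counter=6 r=(4,3,5) succ=(0,0,3) retry=(0,0,0)
9 | W1 CAS | counter=6 r=(4,3,5) succ=(0,0,3) retry=(1,0,0)
10 | W2 CAS | counter=6 r=(4,3,5) succ=(0,0,3) retry=(1,1,0)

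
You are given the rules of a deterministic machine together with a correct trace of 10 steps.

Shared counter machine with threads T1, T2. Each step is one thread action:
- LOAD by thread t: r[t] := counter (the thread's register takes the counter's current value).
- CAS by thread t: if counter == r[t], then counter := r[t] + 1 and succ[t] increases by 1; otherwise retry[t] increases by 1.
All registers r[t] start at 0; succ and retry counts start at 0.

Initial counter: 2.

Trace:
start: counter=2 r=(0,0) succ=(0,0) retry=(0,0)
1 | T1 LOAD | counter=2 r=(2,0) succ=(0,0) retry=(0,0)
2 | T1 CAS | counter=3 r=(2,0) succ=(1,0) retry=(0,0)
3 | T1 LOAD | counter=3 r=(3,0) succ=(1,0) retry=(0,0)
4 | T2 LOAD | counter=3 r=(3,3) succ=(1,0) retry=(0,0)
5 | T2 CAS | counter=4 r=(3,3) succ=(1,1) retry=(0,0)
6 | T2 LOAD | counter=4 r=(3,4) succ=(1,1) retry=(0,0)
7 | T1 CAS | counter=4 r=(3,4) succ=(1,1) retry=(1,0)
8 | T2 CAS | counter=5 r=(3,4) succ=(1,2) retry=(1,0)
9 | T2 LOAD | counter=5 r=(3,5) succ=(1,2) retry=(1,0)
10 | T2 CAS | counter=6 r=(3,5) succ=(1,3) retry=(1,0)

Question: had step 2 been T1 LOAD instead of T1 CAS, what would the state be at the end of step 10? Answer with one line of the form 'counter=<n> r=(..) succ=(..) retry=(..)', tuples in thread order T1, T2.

counter=5 r=(2,4) succ=(0,3) retry=(1,0)

(re-executing from step 2 with the substitution; state before step 2: counter=2 r=(2,0) succ=(0,0) retry=(0,0))
2 | T1 LOAD | counter=2 r=(2,0) succ=(0,0) retry=(0,0)
3 | T1 LOAD | counter=2 r=(2,0) succ=(0,0) retry=(0,0)
4 | T2 LOAD | counter=2 r=(2,2) succ=(0,0) retry=(0,0)
5 | T2 CAS | counter=3 r=(2,2) succ=(0,1) retry=(0,0)
6 | T2 LOAD | counter=3 r=(2,3) succ=(0,1) retry=(0,0)
7 | T1 CAS | counter=3 r=(2,3) succ=(0,1) retry=(1,0)
8 | T2 CAS | counter=4 r=(2,3) succ=(0,2) retry=(1,0)
9 | T2 LOAD | counter=4 r=(2,4) succ=(0,2) retry=(1,0)
10 | T2 CAS | counter=5 r=(2,4) succ=(0,3) retry=(1,0)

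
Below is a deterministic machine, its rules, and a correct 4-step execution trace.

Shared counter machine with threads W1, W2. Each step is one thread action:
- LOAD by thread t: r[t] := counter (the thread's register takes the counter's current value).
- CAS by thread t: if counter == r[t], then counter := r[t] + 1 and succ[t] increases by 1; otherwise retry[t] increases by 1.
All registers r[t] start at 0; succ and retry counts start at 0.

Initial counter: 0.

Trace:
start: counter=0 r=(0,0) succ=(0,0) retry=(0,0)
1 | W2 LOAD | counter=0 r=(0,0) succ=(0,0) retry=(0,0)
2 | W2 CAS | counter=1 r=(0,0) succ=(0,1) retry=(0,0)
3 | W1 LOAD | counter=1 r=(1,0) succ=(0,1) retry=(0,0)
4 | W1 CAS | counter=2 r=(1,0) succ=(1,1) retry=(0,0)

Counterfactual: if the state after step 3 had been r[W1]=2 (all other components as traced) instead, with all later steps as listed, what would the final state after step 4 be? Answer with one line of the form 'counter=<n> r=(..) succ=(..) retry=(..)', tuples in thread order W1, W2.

counter=1 r=(2,0) succ=(0,1) retry=(1,0)

state after step 3 := counter=1 r=(2,0) succ=(0,1) retry=(0,0)
4 | W1 CAS | counter=1 r=(2,0) succ=(0,1) retry=(1,0)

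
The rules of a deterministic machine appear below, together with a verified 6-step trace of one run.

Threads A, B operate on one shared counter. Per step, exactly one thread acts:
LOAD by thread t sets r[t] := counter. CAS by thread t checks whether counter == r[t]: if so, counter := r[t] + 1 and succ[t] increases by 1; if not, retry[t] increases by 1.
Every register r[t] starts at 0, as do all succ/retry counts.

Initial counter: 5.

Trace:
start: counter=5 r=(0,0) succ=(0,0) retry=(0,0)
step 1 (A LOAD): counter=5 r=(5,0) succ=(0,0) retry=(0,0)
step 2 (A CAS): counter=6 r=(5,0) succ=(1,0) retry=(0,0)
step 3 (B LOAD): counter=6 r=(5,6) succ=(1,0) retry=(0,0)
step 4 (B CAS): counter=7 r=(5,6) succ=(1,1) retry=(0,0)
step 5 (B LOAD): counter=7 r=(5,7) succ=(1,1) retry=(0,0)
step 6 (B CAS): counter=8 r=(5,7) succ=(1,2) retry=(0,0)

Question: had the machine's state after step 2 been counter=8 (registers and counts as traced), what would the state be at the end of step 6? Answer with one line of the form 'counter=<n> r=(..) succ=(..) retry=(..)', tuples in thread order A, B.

state after step 2 := counter=8 r=(5,0) succ=(1,0) retry=(0,0)
step 3 (B LOAD): counter=8 r=(5,8) succ=(1,0) retry=(0,0)
step 4 (B CAS): counter=9 r=(5,8) succ=(1,1) retry=(0,0)
step 5 (B LOAD): counter=9 r=(5,9) succ=(1,1) retry=(0,0)
step 6 (B CAS): counter=10 r=(5,9) succ=(1,2) retry=(0,0)

counter=10 r=(5,9) succ=(1,2) retry=(0,0)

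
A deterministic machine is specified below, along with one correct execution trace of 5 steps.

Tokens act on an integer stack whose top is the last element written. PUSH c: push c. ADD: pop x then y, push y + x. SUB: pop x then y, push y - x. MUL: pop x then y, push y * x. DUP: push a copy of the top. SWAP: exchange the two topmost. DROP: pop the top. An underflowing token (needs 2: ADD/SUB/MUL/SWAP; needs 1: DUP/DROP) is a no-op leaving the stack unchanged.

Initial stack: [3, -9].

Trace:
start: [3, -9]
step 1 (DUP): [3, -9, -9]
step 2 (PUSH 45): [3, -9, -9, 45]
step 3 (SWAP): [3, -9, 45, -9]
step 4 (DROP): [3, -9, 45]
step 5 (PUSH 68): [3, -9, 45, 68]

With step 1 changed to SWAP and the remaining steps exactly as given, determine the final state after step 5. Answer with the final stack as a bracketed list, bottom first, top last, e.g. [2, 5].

(re-executing from step 1 with the substitution; state before step 1: [3, -9])
step 1 (SWAP): [-9, 3]
step 2 (PUSH 45): [-9, 3, 45]
step 3 (SWAP): [-9, 45, 3]
step 4 (DROP): [-9, 45]
step 5 (PUSH 68): [-9, 45, 68]

[-9, 45, 68]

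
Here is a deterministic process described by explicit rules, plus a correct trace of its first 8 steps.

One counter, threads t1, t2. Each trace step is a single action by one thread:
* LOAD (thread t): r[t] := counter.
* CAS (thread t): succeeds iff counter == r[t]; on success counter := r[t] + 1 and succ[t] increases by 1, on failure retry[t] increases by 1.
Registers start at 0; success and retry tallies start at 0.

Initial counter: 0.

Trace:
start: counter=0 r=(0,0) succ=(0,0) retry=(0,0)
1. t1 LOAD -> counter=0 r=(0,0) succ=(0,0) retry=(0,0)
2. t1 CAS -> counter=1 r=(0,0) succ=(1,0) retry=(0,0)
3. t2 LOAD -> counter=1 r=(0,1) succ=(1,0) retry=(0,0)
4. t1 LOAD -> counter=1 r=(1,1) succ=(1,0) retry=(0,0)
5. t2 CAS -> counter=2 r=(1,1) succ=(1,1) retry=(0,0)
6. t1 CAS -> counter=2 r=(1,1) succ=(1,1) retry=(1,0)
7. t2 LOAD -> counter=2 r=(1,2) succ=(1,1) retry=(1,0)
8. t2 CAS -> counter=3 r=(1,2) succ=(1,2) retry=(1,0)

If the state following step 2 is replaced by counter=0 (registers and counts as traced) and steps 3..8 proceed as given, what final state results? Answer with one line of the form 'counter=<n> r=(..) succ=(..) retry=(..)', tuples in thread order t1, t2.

state after step 2 := counter=0 r=(0,0) succ=(1,0) retry=(0,0)
3. t2 LOAD -> counter=0 r=(0,0) succ=(1,0) retry=(0,0)
4. t1 LOAD -> counter=0 r=(0,0) succ=(1,0) retry=(0,0)
5. t2 CAS -> counter=1 r=(0,0) succ=(1,1) retry=(0,0)
6. t1 CAS -> counter=1 r=(0,0) succ=(1,1) retry=(1,0)
7. t2 LOAD -> counter=1 r=(0,1) succ=(1,1) retry=(1,0)
8. t2 CAS -> counter=2 r=(0,1) succ=(1,2) retry=(1,0)

counter=2 r=(0,1) succ=(1,2) retry=(1,0)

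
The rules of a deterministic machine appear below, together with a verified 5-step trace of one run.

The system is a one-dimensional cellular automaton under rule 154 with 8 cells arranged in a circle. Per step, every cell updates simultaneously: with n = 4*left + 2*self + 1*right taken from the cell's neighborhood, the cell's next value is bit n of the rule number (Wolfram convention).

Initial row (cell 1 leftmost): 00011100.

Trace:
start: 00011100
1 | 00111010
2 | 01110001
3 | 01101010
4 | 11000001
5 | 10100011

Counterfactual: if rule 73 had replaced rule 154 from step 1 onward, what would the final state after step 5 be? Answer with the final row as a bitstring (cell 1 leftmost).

01000001

(re-executing steps 1..5 under rule 73; state before step 1: 00011100)
1 | 11010101
2 | 01000001
3 | 00011100
4 | 11010101
5 | 01000001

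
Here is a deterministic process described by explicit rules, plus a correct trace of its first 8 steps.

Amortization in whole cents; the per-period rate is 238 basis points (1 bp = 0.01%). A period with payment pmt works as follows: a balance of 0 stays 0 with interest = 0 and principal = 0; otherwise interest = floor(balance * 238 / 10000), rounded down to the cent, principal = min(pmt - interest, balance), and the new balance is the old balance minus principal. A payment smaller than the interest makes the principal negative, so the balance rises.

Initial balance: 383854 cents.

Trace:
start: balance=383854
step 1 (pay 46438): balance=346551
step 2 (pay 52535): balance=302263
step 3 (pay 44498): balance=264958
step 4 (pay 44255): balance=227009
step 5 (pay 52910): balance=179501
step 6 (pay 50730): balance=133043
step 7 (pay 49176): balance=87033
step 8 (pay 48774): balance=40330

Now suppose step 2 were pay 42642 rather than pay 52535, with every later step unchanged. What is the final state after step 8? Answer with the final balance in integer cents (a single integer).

(re-executing from step 2 with the substitution; state before step 2: balance=346551)
step 2 (pay 42642): balance=312156
step 3 (pay 44498): balance=275087
step 4 (pay 44255): balance=237379
step 5 (pay 52910): balance=190118
step 6 (pay 50730): balance=143912
step 7 (pay 49176): balance=98161
step 8 (pay 48774): balance=51723

51723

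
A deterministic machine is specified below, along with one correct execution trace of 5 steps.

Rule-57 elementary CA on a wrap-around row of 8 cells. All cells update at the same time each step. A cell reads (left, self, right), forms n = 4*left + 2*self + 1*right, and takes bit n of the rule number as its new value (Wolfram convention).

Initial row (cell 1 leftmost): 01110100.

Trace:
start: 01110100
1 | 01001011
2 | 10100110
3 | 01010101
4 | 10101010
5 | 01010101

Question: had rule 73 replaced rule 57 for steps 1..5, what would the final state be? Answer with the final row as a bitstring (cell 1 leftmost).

01000000

(re-executing steps 1..5 under rule 73; state before step 1: 01110100)
1 | 01010001
2 | 00000100
3 | 11110001
4 | 00010101
5 | 01000000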